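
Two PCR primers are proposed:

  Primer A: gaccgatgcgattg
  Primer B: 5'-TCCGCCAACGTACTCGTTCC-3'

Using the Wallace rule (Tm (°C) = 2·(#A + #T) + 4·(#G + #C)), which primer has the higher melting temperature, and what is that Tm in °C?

Primer A: A+T=6, G+C=8 → Tm = 2(6)+4(8) = 44°C
Primer B: A+T=8, G+C=12 → Tm = 2(8)+4(12) = 64°C
44°C vs 64°C → primer B is higher.

Primer B, 64°C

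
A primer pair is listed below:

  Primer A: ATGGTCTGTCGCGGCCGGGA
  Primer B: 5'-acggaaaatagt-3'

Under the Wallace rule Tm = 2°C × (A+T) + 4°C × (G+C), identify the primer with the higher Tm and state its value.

Primer A, 68°C

Primer A: A+T=6, G+C=14 → Tm = 2(6)+4(14) = 68°C
Primer B: A+T=8, G+C=4 → Tm = 2(8)+4(4) = 32°C
68°C vs 32°C → primer A is higher.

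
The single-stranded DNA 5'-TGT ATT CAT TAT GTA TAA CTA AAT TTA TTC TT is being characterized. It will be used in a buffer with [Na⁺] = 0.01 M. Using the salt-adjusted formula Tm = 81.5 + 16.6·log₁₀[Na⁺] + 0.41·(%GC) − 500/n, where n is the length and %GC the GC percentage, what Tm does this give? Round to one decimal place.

Length n = 32. Base counts: A=10, T=17, C=3, G=2
G+C = 5, so %GC = 5/32 × 100 = 15.625%
Salt term: 16.6 × (-2) = -33.2
GC term: 0.41 × 15.625 = 6.406; length term: −500/32 = −15.625
Tm = 81.5 + (-33.2) + 6.406 − 15.625 = 39.081 → 39.1°C

39.1°C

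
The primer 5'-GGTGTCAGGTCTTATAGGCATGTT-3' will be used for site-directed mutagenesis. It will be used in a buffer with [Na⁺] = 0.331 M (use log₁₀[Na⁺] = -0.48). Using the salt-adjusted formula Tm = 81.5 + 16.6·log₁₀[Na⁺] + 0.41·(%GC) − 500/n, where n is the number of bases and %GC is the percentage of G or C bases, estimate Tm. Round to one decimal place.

Length n = 24. Counting bases: A=4, C=3, T=9, G=8
G+C = 11, so %GC = 11/24 × 100 = 45.833%
Salt term: 16.6 × (-0.48) = -7.968
GC term: 0.41 × 45.833 = 18.792; length term: −500/24 = −20.833
Tm = 81.5 + (-7.968) + 18.792 − 20.833 = 71.491 → 71.5°C

71.5°C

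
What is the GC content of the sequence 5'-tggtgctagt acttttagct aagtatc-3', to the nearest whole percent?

37%

Counting bases: T=11, C=4, A=6, G=6
G+C = 6 + 4 = 10 out of 27 bases
%GC = 10/27 × 100 = 37.04% ≈ 37%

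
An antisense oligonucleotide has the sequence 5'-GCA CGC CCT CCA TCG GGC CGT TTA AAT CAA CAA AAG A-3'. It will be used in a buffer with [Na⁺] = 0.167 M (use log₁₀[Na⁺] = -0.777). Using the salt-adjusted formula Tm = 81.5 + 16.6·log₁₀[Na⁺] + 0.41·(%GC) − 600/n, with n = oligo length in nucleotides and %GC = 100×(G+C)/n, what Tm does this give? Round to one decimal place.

Length n = 37. Scanning the sequence gives A=12, G=7, C=12, T=6.
G+C = 19, so %GC = 19/37 × 100 = 51.351%
Salt term: 16.6 × (-0.777) = -12.898
GC term: 0.41 × 51.351 = 21.054; length term: −600/37 = −16.216
Tm = 81.5 + (-12.898) + 21.054 − 16.216 = 73.44 → 73.4°C

73.4°C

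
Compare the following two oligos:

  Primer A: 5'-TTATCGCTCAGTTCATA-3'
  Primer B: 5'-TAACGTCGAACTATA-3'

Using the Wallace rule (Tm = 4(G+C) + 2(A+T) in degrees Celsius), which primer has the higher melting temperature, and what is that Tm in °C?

Primer A: A+T=11, G+C=6 → Tm = 2(11)+4(6) = 46°C
Primer B: A+T=10, G+C=5 → Tm = 2(10)+4(5) = 40°C
46°C vs 40°C → primer A is higher.

Primer A, 46°C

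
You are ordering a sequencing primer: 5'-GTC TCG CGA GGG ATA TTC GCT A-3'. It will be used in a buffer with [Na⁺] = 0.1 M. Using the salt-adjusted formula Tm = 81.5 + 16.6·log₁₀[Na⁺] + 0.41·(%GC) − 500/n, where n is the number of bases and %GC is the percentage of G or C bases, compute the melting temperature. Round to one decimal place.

Length n = 22. Base counts: T=6, G=7, C=5, A=4
G+C = 12, so %GC = 12/22 × 100 = 54.545%
Salt term: 16.6 × (-1) = -16.6
GC term: 0.41 × 54.545 = 22.363; length term: −500/22 = −22.727
Tm = 81.5 + (-16.6) + 22.363 − 22.727 = 64.536 → 64.5°C

64.5°C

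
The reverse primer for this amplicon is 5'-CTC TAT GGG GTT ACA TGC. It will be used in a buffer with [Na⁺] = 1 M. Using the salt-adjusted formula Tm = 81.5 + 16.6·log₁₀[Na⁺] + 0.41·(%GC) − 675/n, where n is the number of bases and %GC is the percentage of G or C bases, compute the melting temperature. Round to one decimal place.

Length n = 18. Counting bases: A=3, T=6, G=5, C=4
G+C = 9, so %GC = 9/18 × 100 = 50%
Salt term: 16.6 × (0) = 0
GC term: 0.41 × 50 = 20.5; length term: −675/18 = −37.5
Tm = 81.5 + (0) + 20.5 − 37.5 = 64.5 → 64.5°C

64.5°C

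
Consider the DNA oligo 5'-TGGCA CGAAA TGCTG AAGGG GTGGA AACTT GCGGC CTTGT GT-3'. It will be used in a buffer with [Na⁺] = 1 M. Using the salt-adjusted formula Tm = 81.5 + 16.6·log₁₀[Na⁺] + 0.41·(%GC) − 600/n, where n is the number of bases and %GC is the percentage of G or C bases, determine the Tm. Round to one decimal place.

89.7°C

Length n = 42. Base counts: G=16, T=10, A=9, C=7
G+C = 23, so %GC = 23/42 × 100 = 54.762%
Salt term: 16.6 × (0) = 0
GC term: 0.41 × 54.762 = 22.452; length term: −600/42 = −14.286
Tm = 81.5 + (0) + 22.452 − 14.286 = 89.666 → 89.7°C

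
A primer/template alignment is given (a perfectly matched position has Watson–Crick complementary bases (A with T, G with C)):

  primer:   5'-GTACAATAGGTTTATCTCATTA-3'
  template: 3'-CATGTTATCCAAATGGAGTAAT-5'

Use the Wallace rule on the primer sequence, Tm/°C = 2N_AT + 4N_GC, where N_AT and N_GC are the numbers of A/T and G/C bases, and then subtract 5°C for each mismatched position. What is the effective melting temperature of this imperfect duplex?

Primer base counts: A=7, T=9, G=3, C=3 → A+T=16, G+C=6
Perfect-match Tm = 2(16) + 4(6) = 32 + 24 = 56°C
Mismatches (positions where the bases are not complementary): 1 (at position 15)
Effective Tm = 56 − 1×5 = 56 − 5 = 51°C

51°C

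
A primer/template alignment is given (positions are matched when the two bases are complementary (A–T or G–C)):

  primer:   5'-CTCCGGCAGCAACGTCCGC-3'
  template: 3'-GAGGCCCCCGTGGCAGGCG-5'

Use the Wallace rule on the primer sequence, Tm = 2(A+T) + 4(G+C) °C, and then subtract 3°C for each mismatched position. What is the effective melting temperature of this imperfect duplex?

57°C

Primer base counts: A=3, T=2, G=5, C=9 → A+T=5, G+C=14
Perfect-match Tm = 2(5) + 4(14) = 10 + 56 = 66°C
Mismatches (positions where the bases are not complementary): 3 (at positions 7, 8, 12)
Effective Tm = 66 − 3×3 = 66 − 9 = 57°C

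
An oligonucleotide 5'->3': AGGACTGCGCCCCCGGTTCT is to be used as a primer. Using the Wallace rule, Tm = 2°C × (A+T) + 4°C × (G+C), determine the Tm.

Counting bases: A=2, C=8, G=6, T=4
So N_AT = 6 and N_GC = 14.
Tm = 4·14 + 2·6 = 56 + 12 = 68°C

68°C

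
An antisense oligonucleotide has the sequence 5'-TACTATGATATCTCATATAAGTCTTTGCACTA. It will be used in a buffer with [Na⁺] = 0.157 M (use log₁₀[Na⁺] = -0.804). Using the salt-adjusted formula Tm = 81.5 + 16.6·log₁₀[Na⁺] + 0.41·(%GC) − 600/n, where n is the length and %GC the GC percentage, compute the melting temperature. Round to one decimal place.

60.9°C

Length n = 32. C=6, A=10, T=13, G=3
G+C = 9, so %GC = 9/32 × 100 = 28.125%
Salt term: 16.6 × (-0.804) = -13.346
GC term: 0.41 × 28.125 = 11.531; length term: −600/32 = −18.75
Tm = 81.5 + (-13.346) + 11.531 − 18.75 = 60.935 → 60.9°C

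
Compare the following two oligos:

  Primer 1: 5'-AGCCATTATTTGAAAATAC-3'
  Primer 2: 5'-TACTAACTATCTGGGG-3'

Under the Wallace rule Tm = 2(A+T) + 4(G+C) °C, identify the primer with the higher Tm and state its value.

Primer 1: A+T=14, G+C=5 → Tm = 2(14)+4(5) = 48°C
Primer 2: A+T=9, G+C=7 → Tm = 2(9)+4(7) = 46°C
48°C vs 46°C → primer 1 is higher.

Primer 1, 48°C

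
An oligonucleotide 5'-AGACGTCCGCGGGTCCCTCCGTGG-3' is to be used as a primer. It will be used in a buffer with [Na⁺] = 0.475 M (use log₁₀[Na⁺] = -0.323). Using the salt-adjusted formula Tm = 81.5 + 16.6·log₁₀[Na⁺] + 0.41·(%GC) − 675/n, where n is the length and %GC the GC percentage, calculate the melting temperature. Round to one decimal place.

Length n = 24. Counting bases: C=9, A=2, G=9, T=4
G+C = 18, so %GC = 18/24 × 100 = 75%
Salt term: 16.6 × (-0.323) = -5.362
GC term: 0.41 × 75 = 30.75; length term: −675/24 = −28.125
Tm = 81.5 + (-5.362) + 30.75 − 28.125 = 78.763 → 78.8°C

78.8°C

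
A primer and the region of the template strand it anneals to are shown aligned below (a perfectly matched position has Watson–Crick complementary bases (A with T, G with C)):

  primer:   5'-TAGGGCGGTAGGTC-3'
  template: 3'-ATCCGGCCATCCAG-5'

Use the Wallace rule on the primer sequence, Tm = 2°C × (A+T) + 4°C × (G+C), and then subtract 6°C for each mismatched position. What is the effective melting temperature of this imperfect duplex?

Primer base counts: A=2, T=3, G=7, C=2 → A+T=5, G+C=9
Perfect-match Tm = 2(5) + 4(9) = 10 + 36 = 46°C
Mismatches (positions where the bases are not complementary): 1 (at position 5)
Effective Tm = 46 − 1×6 = 46 − 6 = 40°C

40°C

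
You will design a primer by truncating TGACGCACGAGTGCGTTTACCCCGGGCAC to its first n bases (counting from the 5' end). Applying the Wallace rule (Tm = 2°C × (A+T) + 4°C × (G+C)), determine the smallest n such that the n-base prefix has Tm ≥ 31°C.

n = 10

First 9 bases: TGACGCACG → Tm = 30°C (< 31°C)
First 10 bases: TGACGCACGA → Tm = 32°C (≥ 31°C)
Each additional base adds 2°C (A/T) or 4°C (G/C), so Tm is non-decreasing in n; n = 10 is the first length to reach 31°C.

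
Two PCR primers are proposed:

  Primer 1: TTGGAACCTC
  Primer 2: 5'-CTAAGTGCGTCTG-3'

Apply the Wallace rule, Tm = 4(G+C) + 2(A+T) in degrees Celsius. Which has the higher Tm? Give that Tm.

Primer 2, 40°C

Primer 1: A+T=5, G+C=5 → Tm = 2(5)+4(5) = 30°C
Primer 2: A+T=6, G+C=7 → Tm = 2(6)+4(7) = 40°C
30°C vs 40°C → primer 2 is higher.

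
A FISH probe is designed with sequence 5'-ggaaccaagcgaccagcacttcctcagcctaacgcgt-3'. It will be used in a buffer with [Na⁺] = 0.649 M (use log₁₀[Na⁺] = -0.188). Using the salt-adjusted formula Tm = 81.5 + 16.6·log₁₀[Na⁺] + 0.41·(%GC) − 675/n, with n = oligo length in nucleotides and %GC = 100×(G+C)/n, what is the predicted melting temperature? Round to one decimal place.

84.5°C

Length n = 37. Base counts: C=14, G=8, T=5, A=10
G+C = 22, so %GC = 22/37 × 100 = 59.459%
Salt term: 16.6 × (-0.188) = -3.121
GC term: 0.41 × 59.459 = 24.378; length term: −675/37 = −18.243
Tm = 81.5 + (-3.121) + 24.378 − 18.243 = 84.514 → 84.5°C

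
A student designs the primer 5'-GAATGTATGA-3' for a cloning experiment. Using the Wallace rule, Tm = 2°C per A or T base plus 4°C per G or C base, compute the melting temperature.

26°C

Counting bases: T=3, G=3, C=0, A=4
So N_AT = 7 and N_GC = 3.
Tm = 2(7) + 4(3) = 14 + 12 = 26°C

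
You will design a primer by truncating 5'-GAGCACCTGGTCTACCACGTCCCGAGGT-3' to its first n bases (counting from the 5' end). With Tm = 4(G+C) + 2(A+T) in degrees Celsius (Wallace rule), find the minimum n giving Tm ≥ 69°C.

First 21 bases: GAGCACCTGGTCTACCACGTC → Tm = 68°C (< 69°C)
First 22 bases: GAGCACCTGGTCTACCACGTCC → Tm = 72°C (≥ 69°C)
Each additional base adds 2°C (A/T) or 4°C (G/C), so Tm is non-decreasing in n; n = 22 is the first length to reach 69°C.

n = 22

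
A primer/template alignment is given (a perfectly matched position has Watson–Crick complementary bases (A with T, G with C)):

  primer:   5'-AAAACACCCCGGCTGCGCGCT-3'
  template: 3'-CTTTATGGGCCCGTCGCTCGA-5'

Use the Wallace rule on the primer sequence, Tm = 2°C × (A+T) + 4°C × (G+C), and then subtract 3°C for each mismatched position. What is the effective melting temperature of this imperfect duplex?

Primer base counts: A=5, T=2, G=5, C=9 → A+T=7, G+C=14
Perfect-match Tm = 2(7) + 4(14) = 14 + 56 = 70°C
Mismatches (positions where the bases are not complementary): 5 (at positions 1, 5, 10, 14, 18)
Effective Tm = 70 − 5×3 = 70 − 15 = 55°C

55°C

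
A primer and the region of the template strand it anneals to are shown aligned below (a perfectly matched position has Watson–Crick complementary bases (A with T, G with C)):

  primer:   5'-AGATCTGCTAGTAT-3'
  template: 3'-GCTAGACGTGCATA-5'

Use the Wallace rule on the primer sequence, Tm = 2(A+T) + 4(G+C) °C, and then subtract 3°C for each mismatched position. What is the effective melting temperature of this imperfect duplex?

29°C

Primer base counts: A=4, T=5, G=3, C=2 → A+T=9, G+C=5
Perfect-match Tm = 2(9) + 4(5) = 18 + 20 = 38°C
Mismatches (positions where the bases are not complementary): 3 (at positions 1, 9, 10)
Effective Tm = 38 − 3×3 = 38 − 9 = 29°C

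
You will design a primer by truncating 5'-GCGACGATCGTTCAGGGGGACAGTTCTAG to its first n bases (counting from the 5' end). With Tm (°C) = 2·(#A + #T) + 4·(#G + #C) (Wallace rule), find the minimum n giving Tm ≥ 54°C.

n = 17

First 16 bases: GCGACGATCGTTCAGG → Tm = 52°C (< 54°C)
First 17 bases: GCGACGATCGTTCAGGG → Tm = 56°C (≥ 54°C)
Each additional base adds 2°C (A/T) or 4°C (G/C), so Tm is non-decreasing in n; n = 17 is the first length to reach 54°C.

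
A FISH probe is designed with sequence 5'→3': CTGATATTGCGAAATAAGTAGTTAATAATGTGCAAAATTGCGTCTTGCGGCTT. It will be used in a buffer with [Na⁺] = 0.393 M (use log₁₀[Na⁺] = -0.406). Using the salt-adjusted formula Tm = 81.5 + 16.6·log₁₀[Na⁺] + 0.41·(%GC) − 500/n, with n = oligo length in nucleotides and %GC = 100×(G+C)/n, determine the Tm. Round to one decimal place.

Length n = 53. Counting bases: A=16, T=18, G=12, C=7
G+C = 19, so %GC = 19/53 × 100 = 35.849%
Salt term: 16.6 × (-0.406) = -6.74
GC term: 0.41 × 35.849 = 14.698; length term: −500/53 = −9.434
Tm = 81.5 + (-6.74) + 14.698 − 9.434 = 80.024 → 80.0°C

80.0°C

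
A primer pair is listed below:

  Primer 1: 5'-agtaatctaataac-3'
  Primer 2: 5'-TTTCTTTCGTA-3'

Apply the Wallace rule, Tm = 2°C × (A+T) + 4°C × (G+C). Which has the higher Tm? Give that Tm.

Primer 1, 34°C

Primer 1: A+T=11, G+C=3 → Tm = 2(11)+4(3) = 34°C
Primer 2: A+T=8, G+C=3 → Tm = 2(8)+4(3) = 28°C
34°C vs 28°C → primer 1 is higher.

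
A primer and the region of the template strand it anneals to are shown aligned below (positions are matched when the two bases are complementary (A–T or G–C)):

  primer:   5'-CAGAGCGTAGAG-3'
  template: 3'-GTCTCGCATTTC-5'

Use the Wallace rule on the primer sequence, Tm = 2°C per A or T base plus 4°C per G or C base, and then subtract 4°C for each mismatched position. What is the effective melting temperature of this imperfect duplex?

Primer base counts: A=4, T=1, G=5, C=2 → A+T=5, G+C=7
Perfect-match Tm = 2(5) + 4(7) = 10 + 28 = 38°C
Mismatches (positions where the bases are not complementary): 1 (at position 10)
Effective Tm = 38 − 1×4 = 38 − 4 = 34°C

34°C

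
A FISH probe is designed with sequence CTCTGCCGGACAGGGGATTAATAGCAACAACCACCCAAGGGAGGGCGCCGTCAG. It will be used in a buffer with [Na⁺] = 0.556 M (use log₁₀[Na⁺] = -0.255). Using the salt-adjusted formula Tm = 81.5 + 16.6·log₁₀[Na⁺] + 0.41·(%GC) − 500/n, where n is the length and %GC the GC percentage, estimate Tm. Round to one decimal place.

93.1°C

Length n = 54. Counting bases: T=6, A=15, G=17, C=16
G+C = 33, so %GC = 33/54 × 100 = 61.111%
Salt term: 16.6 × (-0.255) = -4.233
GC term: 0.41 × 61.111 = 25.056; length term: −500/54 = −9.259
Tm = 81.5 + (-4.233) + 25.056 − 9.259 = 93.064 → 93.1°C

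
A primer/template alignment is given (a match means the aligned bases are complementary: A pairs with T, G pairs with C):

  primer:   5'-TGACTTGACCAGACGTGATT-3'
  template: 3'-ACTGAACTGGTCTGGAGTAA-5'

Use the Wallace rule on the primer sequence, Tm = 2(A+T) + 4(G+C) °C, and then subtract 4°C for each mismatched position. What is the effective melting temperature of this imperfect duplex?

Primer base counts: A=5, T=6, G=5, C=4 → A+T=11, G+C=9
Perfect-match Tm = 2(11) + 4(9) = 22 + 36 = 58°C
Mismatches (positions where the bases are not complementary): 2 (at positions 15, 17)
Effective Tm = 58 − 2×4 = 58 − 8 = 50°C

50°C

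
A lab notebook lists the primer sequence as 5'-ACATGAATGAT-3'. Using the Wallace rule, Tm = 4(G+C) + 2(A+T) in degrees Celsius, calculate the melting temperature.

Scanning the sequence gives C=1, T=3, A=5, G=2.
So N_AT = 8 and N_GC = 3.
Tm = 2×8 + 4×3 = 28°C

28°C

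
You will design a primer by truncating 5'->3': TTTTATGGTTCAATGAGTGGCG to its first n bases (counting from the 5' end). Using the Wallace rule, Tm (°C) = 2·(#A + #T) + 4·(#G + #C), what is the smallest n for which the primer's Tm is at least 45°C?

n = 18

First 17 bases: TTTTATGGTTCAATGAG → Tm = 44°C (< 45°C)
First 18 bases: TTTTATGGTTCAATGAGT → Tm = 46°C (≥ 45°C)
Since every base adds ≥2°C, Tm only increases with n, so the threshold is first crossed at n = 18.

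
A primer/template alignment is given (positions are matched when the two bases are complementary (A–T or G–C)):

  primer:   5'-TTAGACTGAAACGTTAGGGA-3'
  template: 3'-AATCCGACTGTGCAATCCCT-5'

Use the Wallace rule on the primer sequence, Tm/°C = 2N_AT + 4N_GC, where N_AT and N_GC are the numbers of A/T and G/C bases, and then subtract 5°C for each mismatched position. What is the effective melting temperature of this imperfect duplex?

Primer base counts: A=7, T=5, G=6, C=2 → A+T=12, G+C=8
Perfect-match Tm = 2(12) + 4(8) = 24 + 32 = 56°C
Mismatches (positions where the bases are not complementary): 2 (at positions 5, 10)
Effective Tm = 56 − 2×5 = 56 − 10 = 46°C

46°C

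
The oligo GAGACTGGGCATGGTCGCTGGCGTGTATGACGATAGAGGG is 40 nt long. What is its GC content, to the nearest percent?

60%

Base counts: T=8, C=6, A=8, G=18
G+C = 18 + 6 = 24 out of 40 bases
%GC = 24/40 × 100 = 60% ≈ 60%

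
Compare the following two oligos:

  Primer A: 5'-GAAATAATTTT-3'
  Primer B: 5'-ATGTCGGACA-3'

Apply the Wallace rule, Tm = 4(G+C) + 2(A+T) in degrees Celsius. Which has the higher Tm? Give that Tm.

Primer B, 30°C

Primer A: A+T=10, G+C=1 → Tm = 2(10)+4(1) = 24°C
Primer B: A+T=5, G+C=5 → Tm = 2(5)+4(5) = 30°C
24°C vs 30°C → primer B is higher.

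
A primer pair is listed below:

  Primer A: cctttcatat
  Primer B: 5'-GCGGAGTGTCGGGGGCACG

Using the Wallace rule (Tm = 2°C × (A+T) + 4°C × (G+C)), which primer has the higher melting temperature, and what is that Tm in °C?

Primer B, 68°C

Primer A: A+T=7, G+C=3 → Tm = 2(7)+4(3) = 26°C
Primer B: A+T=4, G+C=15 → Tm = 2(4)+4(15) = 68°C
26°C vs 68°C → primer B is higher.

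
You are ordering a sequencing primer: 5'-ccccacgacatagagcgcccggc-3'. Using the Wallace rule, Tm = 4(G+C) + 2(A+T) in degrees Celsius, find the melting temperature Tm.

C=11, G=6, A=5, T=1
A+T = 6, G+C = 17
Tm = 4·17 + 2·6 = 68 + 12 = 80°C

80°C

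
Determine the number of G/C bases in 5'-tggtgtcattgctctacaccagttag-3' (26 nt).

12

Counting bases: G=6, C=6, A=5, T=9
G+C = 6 + 6 = 12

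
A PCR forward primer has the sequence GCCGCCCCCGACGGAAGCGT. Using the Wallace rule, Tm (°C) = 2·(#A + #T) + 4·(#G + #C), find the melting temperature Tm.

G=7, C=9, T=1, A=3
AT pairs contribute 4, GC pairs contribute 16.
Tm = 4·16 + 2·4 = 64 + 8 = 72°C

72°C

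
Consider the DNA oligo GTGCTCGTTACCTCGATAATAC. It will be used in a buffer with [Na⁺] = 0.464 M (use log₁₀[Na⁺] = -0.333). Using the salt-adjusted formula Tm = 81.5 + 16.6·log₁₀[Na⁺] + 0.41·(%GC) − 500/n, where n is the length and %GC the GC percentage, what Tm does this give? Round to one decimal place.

71.9°C

Length n = 22. Counting bases: A=5, G=4, C=6, T=7
G+C = 10, so %GC = 10/22 × 100 = 45.455%
Salt term: 16.6 × (-0.333) = -5.528
GC term: 0.41 × 45.455 = 18.637; length term: −500/22 = −22.727
Tm = 81.5 + (-5.528) + 18.637 − 22.727 = 71.882 → 71.9°C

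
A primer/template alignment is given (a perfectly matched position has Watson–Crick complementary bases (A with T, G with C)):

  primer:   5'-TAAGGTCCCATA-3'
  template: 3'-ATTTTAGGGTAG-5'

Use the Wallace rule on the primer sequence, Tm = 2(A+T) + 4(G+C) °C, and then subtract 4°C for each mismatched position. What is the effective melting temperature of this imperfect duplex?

22°C

Primer base counts: A=4, T=3, G=2, C=3 → A+T=7, G+C=5
Perfect-match Tm = 2(7) + 4(5) = 14 + 20 = 34°C
Mismatches (positions where the bases are not complementary): 3 (at positions 4, 5, 12)
Effective Tm = 34 − 3×4 = 34 − 12 = 22°C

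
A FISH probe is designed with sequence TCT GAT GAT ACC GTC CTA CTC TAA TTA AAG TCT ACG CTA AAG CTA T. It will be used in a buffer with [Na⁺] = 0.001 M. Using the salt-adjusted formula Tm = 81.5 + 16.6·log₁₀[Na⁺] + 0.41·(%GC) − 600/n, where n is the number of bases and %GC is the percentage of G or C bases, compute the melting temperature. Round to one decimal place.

33.8°C

Length n = 46. C=11, A=14, T=15, G=6
G+C = 17, so %GC = 17/46 × 100 = 36.957%
Salt term: 16.6 × (-3) = -49.8
GC term: 0.41 × 36.957 = 15.152; length term: −600/46 = −13.043
Tm = 81.5 + (-49.8) + 15.152 − 13.043 = 33.809 → 33.8°C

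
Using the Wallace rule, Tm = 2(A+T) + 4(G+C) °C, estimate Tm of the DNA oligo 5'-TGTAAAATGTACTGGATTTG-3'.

Scanning the sequence gives T=8, G=5, C=1, A=6.
A+T = 14, G+C = 6
Tm = 2(14) + 4(6) = 28 + 24 = 52°C

52°C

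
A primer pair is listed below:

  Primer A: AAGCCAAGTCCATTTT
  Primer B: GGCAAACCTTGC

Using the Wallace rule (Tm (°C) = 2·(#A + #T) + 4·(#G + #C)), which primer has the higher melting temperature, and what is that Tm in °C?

Primer A, 44°C

Primer A: A+T=10, G+C=6 → Tm = 2(10)+4(6) = 44°C
Primer B: A+T=5, G+C=7 → Tm = 2(5)+4(7) = 38°C
44°C vs 38°C → primer A is higher.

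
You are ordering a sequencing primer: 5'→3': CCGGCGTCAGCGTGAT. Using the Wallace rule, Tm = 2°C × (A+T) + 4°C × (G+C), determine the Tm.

54°C

Base counts: C=5, T=3, G=6, A=2
So N_AT = 5 and N_GC = 11.
Tm = 2(5) + 4(11) = 10 + 44 = 54°C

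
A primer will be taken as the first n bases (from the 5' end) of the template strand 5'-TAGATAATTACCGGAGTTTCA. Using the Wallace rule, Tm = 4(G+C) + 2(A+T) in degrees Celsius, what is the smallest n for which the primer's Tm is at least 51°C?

n = 20

First 19 bases: TAGATAATTACCGGAGTTT → Tm = 50°C (< 51°C)
First 20 bases: TAGATAATTACCGGAGTTTC → Tm = 54°C (≥ 51°C)
Since every base adds ≥2°C, Tm only increases with n, so the threshold is first crossed at n = 20.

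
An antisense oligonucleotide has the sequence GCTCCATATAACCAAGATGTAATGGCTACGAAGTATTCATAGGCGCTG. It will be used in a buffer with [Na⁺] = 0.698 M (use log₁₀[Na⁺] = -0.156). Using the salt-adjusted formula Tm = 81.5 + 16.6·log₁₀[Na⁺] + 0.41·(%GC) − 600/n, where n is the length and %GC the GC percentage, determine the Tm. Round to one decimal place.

84.3°C

Length n = 48. Scanning the sequence gives C=10, A=15, T=12, G=11.
G+C = 21, so %GC = 21/48 × 100 = 43.75%
Salt term: 16.6 × (-0.156) = -2.59
GC term: 0.41 × 43.75 = 17.938; length term: −600/48 = −12.5
Tm = 81.5 + (-2.59) + 17.938 − 12.5 = 84.348 → 84.3°C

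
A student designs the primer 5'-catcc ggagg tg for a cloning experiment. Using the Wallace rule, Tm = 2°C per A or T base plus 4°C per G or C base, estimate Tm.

40°C

Counting bases: A=2, G=5, T=2, C=3
So N_AT = 4 and N_GC = 8.
Tm = 2(4) + 4(8) = 8 + 32 = 40°C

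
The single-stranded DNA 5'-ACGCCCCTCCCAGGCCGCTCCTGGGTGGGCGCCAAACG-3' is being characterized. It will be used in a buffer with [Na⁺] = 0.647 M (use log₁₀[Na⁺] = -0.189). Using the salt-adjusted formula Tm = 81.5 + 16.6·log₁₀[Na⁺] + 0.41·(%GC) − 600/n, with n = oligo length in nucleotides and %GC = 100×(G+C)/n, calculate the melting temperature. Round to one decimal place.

Length n = 38. Base counts: A=5, T=4, G=12, C=17
G+C = 29, so %GC = 29/38 × 100 = 76.316%
Salt term: 16.6 × (-0.189) = -3.137
GC term: 0.41 × 76.316 = 31.29; length term: −600/38 = −15.789
Tm = 81.5 + (-3.137) + 31.29 − 15.789 = 93.864 → 93.9°C

93.9°C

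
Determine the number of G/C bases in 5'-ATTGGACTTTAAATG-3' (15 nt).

Scanning the sequence gives A=5, G=3, T=6, C=1.
G+C = 3 + 1 = 4

4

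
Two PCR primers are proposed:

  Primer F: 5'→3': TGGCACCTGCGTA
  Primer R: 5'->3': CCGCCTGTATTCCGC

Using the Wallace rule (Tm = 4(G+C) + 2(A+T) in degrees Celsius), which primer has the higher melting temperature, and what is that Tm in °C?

Primer R, 50°C

Primer F: A+T=5, G+C=8 → Tm = 2(5)+4(8) = 42°C
Primer R: A+T=5, G+C=10 → Tm = 2(5)+4(10) = 50°C
42°C vs 50°C → primer R is higher.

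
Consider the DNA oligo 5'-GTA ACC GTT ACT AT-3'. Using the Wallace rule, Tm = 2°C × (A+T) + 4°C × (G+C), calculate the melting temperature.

T=5, A=4, G=2, C=3
So N_AT = 9 and N_GC = 5.
Tm = 2(9) + 4(5) = 18 + 20 = 38°C

38°C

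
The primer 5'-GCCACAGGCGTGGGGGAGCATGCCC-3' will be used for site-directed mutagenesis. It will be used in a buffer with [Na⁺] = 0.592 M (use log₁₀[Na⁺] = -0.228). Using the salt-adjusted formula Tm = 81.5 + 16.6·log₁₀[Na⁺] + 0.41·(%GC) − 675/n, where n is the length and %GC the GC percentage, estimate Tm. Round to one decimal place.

81.9°C

Length n = 25. Base counts: C=8, A=4, T=2, G=11
G+C = 19, so %GC = 19/25 × 100 = 76%
Salt term: 16.6 × (-0.228) = -3.785
GC term: 0.41 × 76 = 31.16; length term: −675/25 = −27
Tm = 81.5 + (-3.785) + 31.16 − 27 = 81.875 → 81.9°C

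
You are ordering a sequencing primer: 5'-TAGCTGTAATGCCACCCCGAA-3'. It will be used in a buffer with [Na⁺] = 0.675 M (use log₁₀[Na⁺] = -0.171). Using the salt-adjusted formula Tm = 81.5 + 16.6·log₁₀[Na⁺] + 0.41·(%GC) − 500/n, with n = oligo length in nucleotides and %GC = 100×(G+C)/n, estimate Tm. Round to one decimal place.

Length n = 21. Scanning the sequence gives G=4, T=4, C=7, A=6.
G+C = 11, so %GC = 11/21 × 100 = 52.381%
Salt term: 16.6 × (-0.171) = -2.839
GC term: 0.41 × 52.381 = 21.476; length term: −500/21 = −23.81
Tm = 81.5 + (-2.839) + 21.476 − 23.81 = 76.327 → 76.3°C

76.3°C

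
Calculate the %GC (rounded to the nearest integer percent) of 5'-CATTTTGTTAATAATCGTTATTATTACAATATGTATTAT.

Scanning the sequence gives C=3, G=3, A=13, T=20.
G+C = 3 + 3 = 6 out of 39 bases
%GC = 6/39 × 100 = 15.38% ≈ 15%

15%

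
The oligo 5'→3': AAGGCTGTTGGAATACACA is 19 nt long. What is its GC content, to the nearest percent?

T=4, A=7, G=5, C=3
G+C = 5 + 3 = 8 out of 19 bases
%GC = 8/19 × 100 = 42.11% ≈ 42%

42%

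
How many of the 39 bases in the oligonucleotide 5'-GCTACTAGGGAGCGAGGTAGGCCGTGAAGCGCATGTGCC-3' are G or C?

25

Base counts: A=8, G=16, T=6, C=9
Total G or C: 16 + 9 = 25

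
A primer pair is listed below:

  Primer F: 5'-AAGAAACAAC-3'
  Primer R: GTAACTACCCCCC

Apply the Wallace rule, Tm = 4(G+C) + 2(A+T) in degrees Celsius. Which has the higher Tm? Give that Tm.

Primer R, 42°C

Primer F: A+T=7, G+C=3 → Tm = 2(7)+4(3) = 26°C
Primer R: A+T=5, G+C=8 → Tm = 2(5)+4(8) = 42°C
26°C vs 42°C → primer R is higher.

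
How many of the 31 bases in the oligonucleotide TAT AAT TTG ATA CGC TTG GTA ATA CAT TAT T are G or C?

7

C=3, T=14, G=4, A=10
G+C = 4 + 3 = 7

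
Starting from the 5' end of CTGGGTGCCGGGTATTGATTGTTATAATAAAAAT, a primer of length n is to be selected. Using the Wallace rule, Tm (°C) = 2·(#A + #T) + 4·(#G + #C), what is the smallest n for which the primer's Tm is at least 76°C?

First 25 bases: CTGGGTGCCGGGTATTGATTGTTAT → Tm = 74°C (< 76°C)
First 26 bases: CTGGGTGCCGGGTATTGATTGTTATA → Tm = 76°C (≥ 76°C)
Since every base adds ≥2°C, Tm only increases with n, so the threshold is first crossed at n = 26.

n = 26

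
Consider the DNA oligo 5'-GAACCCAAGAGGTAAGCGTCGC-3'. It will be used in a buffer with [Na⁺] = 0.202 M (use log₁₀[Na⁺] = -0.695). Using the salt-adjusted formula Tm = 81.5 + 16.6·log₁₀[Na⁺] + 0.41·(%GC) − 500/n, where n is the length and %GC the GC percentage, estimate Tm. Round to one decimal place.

71.5°C

Length n = 22. Base counts: C=6, T=2, G=7, A=7
G+C = 13, so %GC = 13/22 × 100 = 59.091%
Salt term: 16.6 × (-0.695) = -11.537
GC term: 0.41 × 59.091 = 24.227; length term: −500/22 = −22.727
Tm = 81.5 + (-11.537) + 24.227 − 22.727 = 71.463 → 71.5°C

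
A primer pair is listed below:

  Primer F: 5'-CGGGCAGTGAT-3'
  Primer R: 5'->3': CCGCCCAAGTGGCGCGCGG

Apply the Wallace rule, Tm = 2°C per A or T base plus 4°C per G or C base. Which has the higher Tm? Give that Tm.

Primer R, 70°C

Primer F: A+T=4, G+C=7 → Tm = 2(4)+4(7) = 36°C
Primer R: A+T=3, G+C=16 → Tm = 2(3)+4(16) = 70°C
36°C vs 70°C → primer R is higher.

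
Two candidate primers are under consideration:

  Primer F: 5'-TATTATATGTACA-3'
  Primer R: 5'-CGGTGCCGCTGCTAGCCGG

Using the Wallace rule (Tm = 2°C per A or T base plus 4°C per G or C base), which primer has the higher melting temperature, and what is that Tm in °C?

Primer F: A+T=11, G+C=2 → Tm = 2(11)+4(2) = 30°C
Primer R: A+T=4, G+C=15 → Tm = 2(4)+4(15) = 68°C
30°C vs 68°C → primer R is higher.

Primer R, 68°C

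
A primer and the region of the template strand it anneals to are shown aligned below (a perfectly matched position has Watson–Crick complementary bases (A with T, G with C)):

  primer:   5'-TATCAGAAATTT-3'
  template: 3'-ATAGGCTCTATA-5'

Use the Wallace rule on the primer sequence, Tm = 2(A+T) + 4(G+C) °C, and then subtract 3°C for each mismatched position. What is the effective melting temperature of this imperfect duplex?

19°C

Primer base counts: A=5, T=5, G=1, C=1 → A+T=10, G+C=2
Perfect-match Tm = 2(10) + 4(2) = 20 + 8 = 28°C
Mismatches (positions where the bases are not complementary): 3 (at positions 5, 8, 11)
Effective Tm = 28 − 3×3 = 28 − 9 = 19°C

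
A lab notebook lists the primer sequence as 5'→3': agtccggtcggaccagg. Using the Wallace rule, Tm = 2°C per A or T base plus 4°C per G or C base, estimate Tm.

58°C

A=3, T=2, G=7, C=5
A+T = 5, G+C = 12
Tm = 2(5) + 4(12) = 10 + 48 = 58°C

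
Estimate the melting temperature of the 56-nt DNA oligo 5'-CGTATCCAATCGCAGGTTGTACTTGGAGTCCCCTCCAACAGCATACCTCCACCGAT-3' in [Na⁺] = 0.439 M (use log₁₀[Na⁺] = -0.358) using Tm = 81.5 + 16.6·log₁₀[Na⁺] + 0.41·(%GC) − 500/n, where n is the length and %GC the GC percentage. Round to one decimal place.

Length n = 56. Scanning the sequence gives T=13, A=13, C=20, G=10.
G+C = 30, so %GC = 30/56 × 100 = 53.571%
Salt term: 16.6 × (-0.358) = -5.943
GC term: 0.41 × 53.571 = 21.964; length term: −500/56 = −8.929
Tm = 81.5 + (-5.943) + 21.964 − 8.929 = 88.592 → 88.6°C

88.6°C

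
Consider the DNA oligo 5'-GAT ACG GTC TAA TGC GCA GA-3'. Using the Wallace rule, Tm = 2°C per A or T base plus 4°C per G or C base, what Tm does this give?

60°C

Base counts: T=4, A=6, G=6, C=4
So N_AT = 10 and N_GC = 10.
Tm = 2(10) + 4(10) = 20 + 40 = 60°C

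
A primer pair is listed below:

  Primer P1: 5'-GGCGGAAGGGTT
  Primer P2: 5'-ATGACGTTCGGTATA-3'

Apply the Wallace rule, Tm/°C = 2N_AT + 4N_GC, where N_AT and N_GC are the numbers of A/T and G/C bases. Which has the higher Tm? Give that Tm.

Primer P2, 42°C

Primer P1: A+T=4, G+C=8 → Tm = 2(4)+4(8) = 40°C
Primer P2: A+T=9, G+C=6 → Tm = 2(9)+4(6) = 42°C
40°C vs 42°C → primer P2 is higher.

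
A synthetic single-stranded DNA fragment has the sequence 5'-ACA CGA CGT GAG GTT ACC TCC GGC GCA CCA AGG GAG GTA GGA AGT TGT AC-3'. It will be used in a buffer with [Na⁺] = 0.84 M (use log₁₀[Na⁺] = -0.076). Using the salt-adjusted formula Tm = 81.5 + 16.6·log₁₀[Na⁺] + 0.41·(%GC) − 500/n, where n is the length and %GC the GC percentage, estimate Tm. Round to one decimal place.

Length n = 50. G=17, T=8, C=12, A=13
G+C = 29, so %GC = 29/50 × 100 = 58%
Salt term: 16.6 × (-0.076) = -1.262
GC term: 0.41 × 58 = 23.78; length term: −500/50 = −10
Tm = 81.5 + (-1.262) + 23.78 − 10 = 94.018 → 94.0°C

94.0°C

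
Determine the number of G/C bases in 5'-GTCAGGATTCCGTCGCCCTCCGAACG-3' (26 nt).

Counting bases: C=10, T=5, G=7, A=4
G+C = 7 + 10 = 17

17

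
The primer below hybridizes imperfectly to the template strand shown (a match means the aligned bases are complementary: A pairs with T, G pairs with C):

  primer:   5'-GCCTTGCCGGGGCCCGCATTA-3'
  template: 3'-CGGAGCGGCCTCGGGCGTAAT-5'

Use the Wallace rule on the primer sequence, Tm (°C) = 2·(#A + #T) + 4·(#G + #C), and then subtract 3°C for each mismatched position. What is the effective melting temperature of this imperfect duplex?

Primer base counts: A=2, T=4, G=7, C=8 → A+T=6, G+C=15
Perfect-match Tm = 2(6) + 4(15) = 12 + 60 = 72°C
Mismatches (positions where the bases are not complementary): 2 (at positions 5, 11)
Effective Tm = 72 − 2×3 = 72 − 6 = 66°C

66°C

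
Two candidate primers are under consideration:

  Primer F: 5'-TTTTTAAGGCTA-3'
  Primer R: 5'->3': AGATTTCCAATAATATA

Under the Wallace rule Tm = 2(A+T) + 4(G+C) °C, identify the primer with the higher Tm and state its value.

Primer F: A+T=9, G+C=3 → Tm = 2(9)+4(3) = 30°C
Primer R: A+T=14, G+C=3 → Tm = 2(14)+4(3) = 40°C
30°C vs 40°C → primer R is higher.

Primer R, 40°C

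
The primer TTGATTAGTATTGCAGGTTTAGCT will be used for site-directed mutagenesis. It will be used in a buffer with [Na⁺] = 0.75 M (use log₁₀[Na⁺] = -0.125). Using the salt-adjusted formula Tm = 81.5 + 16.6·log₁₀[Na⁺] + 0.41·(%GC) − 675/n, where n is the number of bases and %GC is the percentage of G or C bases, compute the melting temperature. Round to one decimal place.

Length n = 24. Scanning the sequence gives T=11, A=5, G=6, C=2.
G+C = 8, so %GC = 8/24 × 100 = 33.333%
Salt term: 16.6 × (-0.125) = -2.075
GC term: 0.41 × 33.333 = 13.667; length term: −675/24 = −28.125
Tm = 81.5 + (-2.075) + 13.667 − 28.125 = 64.967 → 65.0°C

65.0°C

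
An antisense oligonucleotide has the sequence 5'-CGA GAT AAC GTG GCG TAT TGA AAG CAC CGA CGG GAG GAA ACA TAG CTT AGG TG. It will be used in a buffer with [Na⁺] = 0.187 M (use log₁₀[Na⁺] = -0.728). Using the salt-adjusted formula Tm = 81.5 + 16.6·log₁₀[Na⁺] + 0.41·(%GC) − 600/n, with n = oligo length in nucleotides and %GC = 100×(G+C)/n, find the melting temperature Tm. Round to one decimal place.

79.0°C

Length n = 53. Counting bases: A=17, T=9, G=18, C=9
G+C = 27, so %GC = 27/53 × 100 = 50.943%
Salt term: 16.6 × (-0.728) = -12.085
GC term: 0.41 × 50.943 = 20.887; length term: −600/53 = −11.321
Tm = 81.5 + (-12.085) + 20.887 − 11.321 = 78.981 → 79.0°C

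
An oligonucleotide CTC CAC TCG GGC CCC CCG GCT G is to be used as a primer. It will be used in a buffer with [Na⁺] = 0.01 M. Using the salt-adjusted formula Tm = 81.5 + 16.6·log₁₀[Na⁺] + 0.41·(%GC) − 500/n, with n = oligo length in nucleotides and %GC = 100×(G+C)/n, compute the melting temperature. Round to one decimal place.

Length n = 22. Scanning the sequence gives G=6, C=12, T=3, A=1.
G+C = 18, so %GC = 18/22 × 100 = 81.818%
Salt term: 16.6 × (-2) = -33.2
GC term: 0.41 × 81.818 = 33.545; length term: −500/22 = −22.727
Tm = 81.5 + (-33.2) + 33.545 − 22.727 = 59.118 → 59.1°C

59.1°C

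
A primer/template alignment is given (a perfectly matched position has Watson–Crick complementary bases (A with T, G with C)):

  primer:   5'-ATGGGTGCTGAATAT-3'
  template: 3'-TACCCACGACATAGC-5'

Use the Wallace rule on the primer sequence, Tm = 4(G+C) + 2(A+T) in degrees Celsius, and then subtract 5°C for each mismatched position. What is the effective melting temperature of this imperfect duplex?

Primer base counts: A=4, T=5, G=5, C=1 → A+T=9, G+C=6
Perfect-match Tm = 2(9) + 4(6) = 18 + 24 = 42°C
Mismatches (positions where the bases are not complementary): 3 (at positions 11, 14, 15)
Effective Tm = 42 − 3×5 = 42 − 15 = 27°C

27°C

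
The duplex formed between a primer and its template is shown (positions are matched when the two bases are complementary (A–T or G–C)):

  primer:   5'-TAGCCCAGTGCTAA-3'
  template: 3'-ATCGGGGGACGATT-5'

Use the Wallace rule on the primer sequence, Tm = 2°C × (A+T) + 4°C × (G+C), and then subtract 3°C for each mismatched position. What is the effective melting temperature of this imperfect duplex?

36°C

Primer base counts: A=4, T=3, G=3, C=4 → A+T=7, G+C=7
Perfect-match Tm = 2(7) + 4(7) = 14 + 28 = 42°C
Mismatches (positions where the bases are not complementary): 2 (at positions 7, 8)
Effective Tm = 42 − 2×3 = 42 − 6 = 36°C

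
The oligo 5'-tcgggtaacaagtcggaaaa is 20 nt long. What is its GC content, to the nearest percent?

Counting bases: G=6, C=3, A=8, T=3
G+C = 6 + 3 = 9 out of 20 bases
%GC = 9/20 × 100 = 45% ≈ 45%

45%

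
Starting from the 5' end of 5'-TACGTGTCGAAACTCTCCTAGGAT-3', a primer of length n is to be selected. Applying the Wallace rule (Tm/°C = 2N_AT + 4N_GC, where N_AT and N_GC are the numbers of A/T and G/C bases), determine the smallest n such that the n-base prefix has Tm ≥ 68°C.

First 22 bases: TACGTGTCGAAACTCTCCTAGG → Tm = 66°C (< 68°C)
First 23 bases: TACGTGTCGAAACTCTCCTAGGA → Tm = 68°C (≥ 68°C)
Each additional base adds 2°C (A/T) or 4°C (G/C), so Tm is non-decreasing in n; n = 23 is the first length to reach 68°C.

n = 23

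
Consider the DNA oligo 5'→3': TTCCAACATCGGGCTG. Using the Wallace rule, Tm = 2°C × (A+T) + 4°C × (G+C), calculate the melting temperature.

Base counts: A=3, G=4, C=5, T=4
A+T = 7, G+C = 9
Tm = 2×7 + 4×9 = 50°C

50°C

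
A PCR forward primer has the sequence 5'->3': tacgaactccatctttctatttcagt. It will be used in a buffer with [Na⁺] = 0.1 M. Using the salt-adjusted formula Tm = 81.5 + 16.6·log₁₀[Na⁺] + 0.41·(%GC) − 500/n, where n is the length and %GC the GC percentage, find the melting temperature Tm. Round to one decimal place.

59.9°C

Length n = 26. Counting bases: A=6, C=7, T=11, G=2
G+C = 9, so %GC = 9/26 × 100 = 34.615%
Salt term: 16.6 × (-1) = -16.6
GC term: 0.41 × 34.615 = 14.192; length term: −500/26 = −19.231
Tm = 81.5 + (-16.6) + 14.192 − 19.231 = 59.861 → 59.9°C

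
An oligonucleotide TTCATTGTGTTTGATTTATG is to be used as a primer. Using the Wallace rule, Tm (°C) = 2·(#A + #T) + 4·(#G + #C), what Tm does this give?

Counting bases: T=12, G=4, A=3, C=1
AT pairs contribute 15, GC pairs contribute 5.
Tm = 2×15 + 4×5 = 50°C

50°C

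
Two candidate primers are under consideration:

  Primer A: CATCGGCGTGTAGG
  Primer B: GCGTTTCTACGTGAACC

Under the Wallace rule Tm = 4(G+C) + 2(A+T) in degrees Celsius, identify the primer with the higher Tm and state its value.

Primer A: A+T=5, G+C=9 → Tm = 2(5)+4(9) = 46°C
Primer B: A+T=8, G+C=9 → Tm = 2(8)+4(9) = 52°C
46°C vs 52°C → primer B is higher.

Primer B, 52°C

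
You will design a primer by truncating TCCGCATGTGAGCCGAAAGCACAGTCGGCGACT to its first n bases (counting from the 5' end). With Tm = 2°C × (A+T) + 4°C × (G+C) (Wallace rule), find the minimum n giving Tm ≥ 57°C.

n = 19

First 18 bases: TCCGCATGTGAGCCGAAA → Tm = 56°C (< 57°C)
First 19 bases: TCCGCATGTGAGCCGAAAG → Tm = 60°C (≥ 57°C)
Since every base adds ≥2°C, Tm only increases with n, so the threshold is first crossed at n = 19.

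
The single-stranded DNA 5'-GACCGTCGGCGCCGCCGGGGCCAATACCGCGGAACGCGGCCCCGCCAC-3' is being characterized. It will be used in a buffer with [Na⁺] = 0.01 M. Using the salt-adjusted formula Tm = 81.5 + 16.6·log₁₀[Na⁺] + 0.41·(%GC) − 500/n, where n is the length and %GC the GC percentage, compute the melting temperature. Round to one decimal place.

Length n = 48. Counting bases: A=7, T=2, G=17, C=22
G+C = 39, so %GC = 39/48 × 100 = 81.25%
Salt term: 16.6 × (-2) = -33.2
GC term: 0.41 × 81.25 = 33.312; length term: −500/48 = −10.417
Tm = 81.5 + (-33.2) + 33.312 − 10.417 = 71.195 → 71.2°C

71.2°C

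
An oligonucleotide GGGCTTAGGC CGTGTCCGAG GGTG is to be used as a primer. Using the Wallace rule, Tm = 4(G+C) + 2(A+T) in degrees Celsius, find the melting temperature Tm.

Counting bases: C=5, T=5, G=12, A=2
So N_AT = 7 and N_GC = 17.
Tm = 4·17 + 2·7 = 68 + 14 = 82°C

82°C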